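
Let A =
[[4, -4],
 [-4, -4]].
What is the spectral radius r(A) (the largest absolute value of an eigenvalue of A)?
r(A) = sqrt(128)/2 ≈ 5.6569

The eigenvalues of A are the roots of its characteristic polynomial. With M = A (coefficients from the trace and determinant):
  p(λ) = det(λ I - M) = λ^2 - 32.
For λ^2 - 32 the discriminant is 128. It is nonnegative but not a perfect square, so the roots are real and irrational: λ = ± sqrt(128)/2 ≈ 5.6569, -5.6569.
Thus the eigenvalues (to 4 decimals) are 5.6569 (modulus 5.6569); -5.6569 (modulus 5.6569). The spectral radius is the largest modulus: r(A) = sqrt(128)/2 ≈ 5.6569. (Cross-check: r(A) ≤ ||A||_2 ≈ 5.6569; equality holds whenever A is normal, though it can also hold for some non-normal A.)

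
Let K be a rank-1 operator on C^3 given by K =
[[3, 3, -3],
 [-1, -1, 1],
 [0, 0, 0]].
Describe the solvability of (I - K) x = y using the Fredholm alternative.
(I - K) is invertible (det(I - K) = -1 ≠ 0), so for every y in C^3 the equation (I - K) x = y has a unique solution.

K has rank 1, so it is an outer product K = u v^T: every row of K is a multiple of one row vector. Reading off the entries, u = (3, -1, 0) and v = (1, 1, -1) (row i of K equals u_i·v^T). A rank-one matrix u v^T satisfies K u = u (v·u) and kills the (2)-dimensional subspace v^⊥, so its characteristic polynomial is lambda^2 (lambda - v·u) with v·u = tr K = 2. Hence the eigenvalues of I - K are 1 (multiplicity 2) and 1 - (2) = -1, so det(I - K) = -1. (Direct check: I - K =
[[-2, -3, 3],
 [1, 2, -1],
 [0, 0, 1]]
has determinant -1.) The finite-dimensional Fredholm alternative says: either (I - K) is invertible, or ker(I - K) ≠ {0} and then range(I - K) = ker((I - K)^*)^⊥, with dim ker(I - K) = dim ker((I - K)^*). Since det(I - K) ≠ 0, 1 is not an eigenvalue of K and ker(I - K) = {0}, so we are in the first case: for every y there is a unique x = (I - K)^(-1) y. Explicitly, by the Sherman–Morrison formula, (I - u v^T)^(-1) = I + u v^T/(1 - v·u), i.e. (I - K)^(-1) = I - K.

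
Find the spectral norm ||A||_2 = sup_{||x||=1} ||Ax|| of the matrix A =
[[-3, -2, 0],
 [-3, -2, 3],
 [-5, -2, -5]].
||A||_2 ≈ 7.9546 (= sqrt(largest eigenvalue of A^T A))

||A||_2 = sigma_max(A) = sqrt(lambda_max(A^T A)). Form the symmetric matrix M = A^T A =
[[43, 22, 16],
 [22, 12, 4],
 [16, 4, 34]].
Its characteristic polynomial (trace, sum of principal 2x2 minors, determinant of M give the coefficients) is
  p(λ) = det(λ I - M) = λ^3 - 89λ^2 + 1630λ - 144.
No integer candidate from the rational root theorem (±divisors of 144) is a root, so the roots are irrational. The cubic discriminant is Δ = 3691716324 > 0, so there are three distinct real roots. p(0) = -144 and p(1) = 1398 have opposite signs, so a root lies in (0, 1); Newton's method refines it to λ ≈ 0.0888. p(25) = 606 and p(26) = -352 have opposite signs, so a root lies in (25, 26); Newton's method refines it to λ ≈ 25.6356. p(63) = -648 and p(64) = 1776 have opposite signs, so a root lies in (63, 64); Newton's method refines it to λ ≈ 63.2757. Check (Vieta): the three roots sum to 89, matching tr M = 89.
So the eigenvalues of A^T A are ≈ 0.0888, 25.6356, 63.2757 (all ≥ 0, as they must be for A^T A). The largest is λ_max ≈ 63.2757, hence ||A||_2 = sqrt(λ_max) ≈ 7.9546.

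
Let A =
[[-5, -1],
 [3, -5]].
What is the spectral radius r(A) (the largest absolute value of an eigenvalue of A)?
r(A) = sqrt(28) ≈ 5.2915

The eigenvalues of A are the roots of its characteristic polynomial. With M = A (coefficients from the trace and determinant):
  p(λ) = det(λ I - M) = λ^2 + 10λ + 28.
For λ^2 + 10λ + 28 the discriminant is -12. It is negative, so the roots are the complex-conjugate pair λ = -5 ± (sqrt(12)/2) i ≈ -5 ± 1.7321i. For a conjugate pair the product of the roots equals the constant term, so |λ|^2 = 28 and |λ| = sqrt(28) ≈ 5.2915.
Thus the eigenvalues (to 4 decimals) are -5 ± 1.7321i (modulus 5.2915). The spectral radius is the largest modulus: r(A) = sqrt(28) ≈ 5.2915. (Cross-check: r(A) ≤ ||A||_2 ≈ 6.3852; equality holds whenever A is normal, though it can also hold for some non-normal A.)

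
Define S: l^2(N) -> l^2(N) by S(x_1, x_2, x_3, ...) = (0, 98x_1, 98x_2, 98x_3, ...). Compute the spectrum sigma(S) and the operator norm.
sigma(S) = closed disk {z in C : |z| ≤ 98}; ||S|| = 98

Note S = 98·U where U is the unit right shift (U x)_k = x_{k-1} (with x_0 := 0); so ||S|| = 98||U|| and sigma(S) = 98·sigma(U). ||S x||^2 = sum_{k≥1} |98x_k|^2 = 9604||x||^2, so ||S|| = 98 and sigma(S) ⊂ {|z| ≤ 98}. For any |lambda| < 98, the equation (S - lambda I) x = 0 forces x_1 = 0, then 98x_k = lambda x_{k+1} ⇒ x = 0, so S has no eigenvalues. But (S - lambda I) is not surjective for |lambda| < 98: solving (S - lambda I) x = e_1 would require x_n proportional to (lambda/98)^(-n), which is not in l^2. So every |lambda| < 98 lies in the residual spectrum. The boundary |lambda| = 98 is in the approximate point spectrum (the spectrum is closed). Hence sigma(S) is the closed disk of radius 98.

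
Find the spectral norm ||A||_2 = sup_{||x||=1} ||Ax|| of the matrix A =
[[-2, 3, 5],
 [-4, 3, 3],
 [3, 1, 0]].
||A||_2 ≈ 8.3214 (= sqrt(largest eigenvalue of A^T A))

||A||_2 = sigma_max(A) = sqrt(lambda_max(A^T A)). Form the symmetric matrix M = A^T A =
[[29, -15, -22],
 [-15, 19, 24],
 [-22, 24, 34]].
Its characteristic polynomial (trace, sum of principal 2x2 minors, determinant of M give the coefficients) is
  p(λ) = det(λ I - M) = λ^3 - 82λ^2 + 898λ - 1024.
No integer candidate from the rational root theorem (±divisors of 1024) is a root, so the roots are irrational. The cubic discriminant is Δ = 1596201200 > 0, so there are three distinct real roots. p(1) = -207 and p(2) = 452 have opposite signs, so a root lies in (1, 2); Newton's method refines it to λ ≈ 1.2898. p(11) = 263 and p(12) = -328 have opposite signs, so a root lies in (11, 12); Newton's method refines it to λ ≈ 11.465. p(69) = -955 and p(70) = 3036 have opposite signs, so a root lies in (69, 70); Newton's method refines it to λ ≈ 69.2451. Check (Vieta): the three roots sum to 82, matching tr M = 82.
So the eigenvalues of A^T A are ≈ 1.2898, 11.465, 69.2451 (all ≥ 0, as they must be for A^T A). The largest is λ_max ≈ 69.2451, hence ||A||_2 = sqrt(λ_max) ≈ 8.3214.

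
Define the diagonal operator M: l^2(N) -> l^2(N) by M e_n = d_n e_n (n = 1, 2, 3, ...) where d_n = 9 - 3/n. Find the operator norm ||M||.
||M|| = 9

For a diagonal operator on l^2 with entries d_n, ||M|| = sup_n |d_n|. Here d_1 = 6, d_2 = 15/2, ..., and d_n = 9 - 3/n increases monotonically toward 9. All terms lie in [6, 9), so |d_n| = d_n and the supremum is the limit 9, which is not attained by any individual d_n. Hence ||M|| = 9.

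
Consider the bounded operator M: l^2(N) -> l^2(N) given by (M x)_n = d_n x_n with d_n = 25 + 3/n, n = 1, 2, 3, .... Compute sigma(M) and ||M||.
sigma(M) = {25 + 3/n : n ≥ 1} ∪ {25}; ||M|| = 28

A bounded diagonal operator on l^2 with diagonal entries d_n has spectrum equal to the closure of {d_n : n ≥ 1}: every d_n is an eigenvalue (with eigenvector e_n), so {d_n} ⊂ sigma(M); the spectrum is closed, so its closure is too; and for lambda not in the closure, (M - lambda I) has bounded inverse (the diagonal entries 1/(d_n - lambda) are bounded). For our sequence d_n = 25 + 3/n, n = 1, 2, 3, ...:
  - {d_n} = {25 + 3/n : n ≥ 1}; the only limit point is 25
  - closure = {25 + 3/n : n ≥ 1} ∪ {25}
For the norm: a diagonal operator has ||M|| = sup_n |d_n|. Here d_n = 25 + 3/n is positive and decreasing, so sup_n |d_n| = d_1 = 25 + 3 = 28. So ||M|| = 28.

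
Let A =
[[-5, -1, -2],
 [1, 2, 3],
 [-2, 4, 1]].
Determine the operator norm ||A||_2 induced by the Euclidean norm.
||A||_2 ≈ 6.1095 (= sqrt(largest eigenvalue of A^T A))

||A||_2 = sigma_max(A) = sqrt(lambda_max(A^T A)). Form the symmetric matrix M = A^T A =
[[30, -1, 11],
 [-1, 21, 12],
 [11, 12, 14]].
Its characteristic polynomial (trace, sum of principal 2x2 minors, determinant of M give the coefficients) is
  p(λ) = det(λ I - M) = λ^3 - 65λ^2 + 1078λ - 1681.
No integer candidate from the rational root theorem (±divisors of 1681) is a root, so the roots are irrational. The cubic discriminant is Δ = 96202705 > 0, so there are three distinct real roots. p(1) = -667 and p(2) = 223 have opposite signs, so a root lies in (1, 2); Newton's method refines it to λ ≈ 1.7363. p(25) = 269 and p(26) = -17 have opposite signs, so a root lies in (25, 26); Newton's method refines it to λ ≈ 25.9381. p(37) = -127 and p(38) = 295 have opposite signs, so a root lies in (37, 38); Newton's method refines it to λ ≈ 37.3256. Check (Vieta): the three roots sum to 65, matching tr M = 65.
So the eigenvalues of A^T A are ≈ 1.7363, 25.9381, 37.3256 (all ≥ 0, as they must be for A^T A). The largest is λ_max ≈ 37.3256, hence ||A||_2 = sqrt(λ_max) ≈ 6.1095.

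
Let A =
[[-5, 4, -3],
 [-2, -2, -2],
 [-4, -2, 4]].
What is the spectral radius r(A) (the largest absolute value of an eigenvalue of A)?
r(A) ≈ 5.7145

The eigenvalues of A are the roots of its characteristic polynomial. With M = A (coefficients from the trace, the sum of principal 2x2 minors, and det A):
  p(λ) = det(λ I - M) = λ^3 + 3λ^2 - 26λ - 136.
No integer candidate from the rational root theorem (±divisors of 136) is a root, so the roots are irrational. The cubic discriminant is Δ = -217372 < 0, so there is one real root and a complex-conjugate pair. p(5) = -66 and p(6) = 32 have opposite signs, so a root lies in (5, 6); Newton's method refines it to λ ≈ 5.7145. Dividing out (λ - (5.7145)) leaves approximately λ^2 + 8.7145λ + 23.7991. For λ^2 + 8.7145λ + 23.7991 the discriminant is -19.2537. It is negative, so the remaining roots are the complex-conjugate pair λ ≈ -4.3573 ± 2.194i. Their product equals the constant term, so |λ|^2 ≈ 23.7991 and |λ| ≈ 4.8784.
Thus the eigenvalues (to 4 decimals) are 5.7145 (modulus 5.7145); -4.3573 ± 2.194i (modulus 4.8784). The spectral radius is the largest modulus: r(A) ≈ 5.7145. (Cross-check: r(A) ≤ ||A||_2 ≈ 7.1872; equality holds whenever A is normal, though it can also hold for some non-normal A.)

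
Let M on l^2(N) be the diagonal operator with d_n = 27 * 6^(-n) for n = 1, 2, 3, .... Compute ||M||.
||M|| = 9/2 (attained at n = 1)

For M diagonal, ||M|| = sup_n |d_n|. The sequence d_n = 27 * 6^(-n) is positive and strictly decreasing (ratio 6^(-1) < 1), so the supremum is d_1 = 27/6 = 9/2. Hence ||M|| = 9/2.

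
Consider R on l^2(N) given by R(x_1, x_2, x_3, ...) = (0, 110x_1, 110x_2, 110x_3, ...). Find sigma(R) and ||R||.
sigma(R) = closed disk {z in C : |z| ≤ 110}; ||R|| = 110

Note R = 110·U where U is the unit right shift (U x)_k = x_{k-1} (with x_0 := 0); so ||R|| = 110||U|| and sigma(R) = 110·sigma(U). ||R x||^2 = sum_{k≥1} |110x_k|^2 = 12100||x||^2, so ||R|| = 110 and sigma(R) ⊂ {|z| ≤ 110}. For any |lambda| < 110, the equation (R - lambda I) x = 0 forces x_1 = 0, then 110x_k = lambda x_{k+1} ⇒ x = 0, so R has no eigenvalues. But (R - lambda I) is not surjective for |lambda| < 110: solving (R - lambda I) x = e_1 would require x_n proportional to (lambda/110)^(-n), which is not in l^2. So every |lambda| < 110 lies in the residual spectrum. The boundary |lambda| = 110 is in the approximate point spectrum (the spectrum is closed). Hence sigma(R) is the closed disk of radius 110.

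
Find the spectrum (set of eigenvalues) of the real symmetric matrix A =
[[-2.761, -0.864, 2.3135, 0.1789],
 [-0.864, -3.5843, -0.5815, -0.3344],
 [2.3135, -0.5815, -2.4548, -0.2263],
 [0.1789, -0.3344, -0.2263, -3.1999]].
sigma(A) ≈ {-5, -4, -3, 0}

A is real symmetric, so its spectrum consists of real eigenvalues. Expanding the characteristic polynomial of the displayed matrix gives
  det(λ I - A) = p(λ) = λ^4 + (12)λ^3 + (47)λ^2 + (60.0014)λ + (0.0029).
Solving p(λ) = 0 yields eigenvalues ≈ -5, -4, -3, 0. (A is shown rounded to 4 decimals, so these recover the underlying integer eigenvalues to within that precision.)
Verification: the trace of A = -12 equals the sum of eigenvalues -12, and det(A) ≈ 0.0029 matches the eigenvalue product 0.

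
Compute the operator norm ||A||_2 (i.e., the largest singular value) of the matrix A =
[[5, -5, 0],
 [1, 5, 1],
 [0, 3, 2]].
||A||_2 ≈ 8.357 (= sqrt(largest eigenvalue of A^T A))

||A||_2 = sigma_max(A) = sqrt(lambda_max(A^T A)). Form the symmetric matrix M = A^T A =
[[26, -20, 1],
 [-20, 59, 11],
 [1, 11, 5]].
Its characteristic polynomial (trace, sum of principal 2x2 minors, determinant of M give the coefficients) is
  p(λ) = det(λ I - M) = λ^3 - 90λ^2 + 1437λ - 2025.
No integer candidate from the rational root theorem (±divisors of 2025) is a root, so the roots are irrational. The cubic discriminant is Δ = 3555268713 > 0, so there are three distinct real roots. p(1) = -677 and p(2) = 497 have opposite signs, so a root lies in (1, 2); Newton's method refines it to λ ≈ 1.5587. p(18) = 513 and p(19) = -353 have opposite signs, so a root lies in (18, 19); Newton's method refines it to λ ≈ 18.6019. p(69) = -2853 and p(70) = 565 have opposite signs, so a root lies in (69, 70); Newton's method refines it to λ ≈ 69.8394. Check (Vieta): the three roots sum to 90, matching tr M = 90.
So the eigenvalues of A^T A are ≈ 1.5587, 18.6019, 69.8394 (all ≥ 0, as they must be for A^T A). The largest is λ_max ≈ 69.8394, hence ||A||_2 = sqrt(λ_max) ≈ 8.357.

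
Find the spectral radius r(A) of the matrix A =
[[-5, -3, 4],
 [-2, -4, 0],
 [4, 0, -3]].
r(A) ≈ 8.9213

The eigenvalues of A are the roots of its characteristic polynomial. With M = A (coefficients from the trace, the sum of principal 2x2 minors, and det A):
  p(λ) = det(λ I - M) = λ^3 + 12λ^2 + 25λ - 22.
No integer candidate from the rational root theorem (±divisors of 22) is a root, so the roots are irrational. The cubic discriminant is Δ = 47696 > 0, so there are three distinct real roots. p(-9) = -4 and p(-8) = 34 have opposite signs, so a root lies in (-9, -8); Newton's method refines it to λ ≈ -8.9213. p(-4) = 6 and p(-3) = -16 have opposite signs, so a root lies in (-4, -3); Newton's method refines it to λ ≈ -3.7384. p(0) = -22 and p(1) = 16 have opposite signs, so a root lies in (0, 1); Newton's method refines it to λ ≈ 0.6597. Check (Vieta): the three roots sum to -12, matching tr M = -12.
Thus the eigenvalues (to 4 decimals) are -8.9213 (modulus 8.9213); -3.7384 (modulus 3.7384); 0.6597 (modulus 0.6597). The spectral radius is the largest modulus: r(A) ≈ 8.9213. (Cross-check: r(A) ≤ ||A||_2 ≈ 8.9682; equality holds whenever A is normal, though it can also hold for some non-normal A.)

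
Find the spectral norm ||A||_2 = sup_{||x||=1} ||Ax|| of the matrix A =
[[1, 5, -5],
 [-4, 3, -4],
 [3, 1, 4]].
||A||_2 ≈ 9.3835 (= sqrt(largest eigenvalue of A^T A))

||A||_2 = sigma_max(A) = sqrt(lambda_max(A^T A)). Form the symmetric matrix M = A^T A =
[[26, -4, 23],
 [-4, 35, -33],
 [23, -33, 57]].
Its characteristic polynomial (trace, sum of principal 2x2 minors, determinant of M give the coefficients) is
  p(λ) = det(λ I - M) = λ^3 - 118λ^2 + 2753λ - 10201.
No integer candidate from the rational root theorem (±divisors of 10201) is a root, so the roots are irrational. The cubic discriminant is Δ = 11867207425 > 0, so there are three distinct real roots. p(4) = -1013 and p(5) = 739 have opposite signs, so a root lies in (4, 5); Newton's method refines it to λ ≈ 4.5635. p(25) = 499 and p(26) = -815 have opposite signs, so a root lies in (25, 26); Newton's method refines it to λ ≈ 25.3873. p(88) = -257 and p(89) = 5107 have opposite signs, so a root lies in (88, 89); Newton's method refines it to λ ≈ 88.0492. Check (Vieta): the three roots sum to 118, matching tr M = 118.
So the eigenvalues of A^T A are ≈ 4.5635, 25.3873, 88.0492 (all ≥ 0, as they must be for A^T A). The largest is λ_max ≈ 88.0492, hence ||A||_2 = sqrt(λ_max) ≈ 9.3835.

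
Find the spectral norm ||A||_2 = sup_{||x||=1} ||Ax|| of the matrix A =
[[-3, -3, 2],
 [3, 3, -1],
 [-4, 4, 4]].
||A||_2 ≈ 7.3293 (= sqrt(largest eigenvalue of A^T A))

||A||_2 = sigma_max(A) = sqrt(lambda_max(A^T A)). Form the symmetric matrix M = A^T A =
[[34, 2, -25],
 [2, 34, 7],
 [-25, 7, 21]].
Its characteristic polynomial (trace, sum of principal 2x2 minors, determinant of M give the coefficients) is
  p(λ) = det(λ I - M) = λ^3 - 89λ^2 + 1906λ - 576.
No integer candidate from the rational root theorem (±divisors of 576) is a root, so the roots are irrational. The cubic discriminant is Δ = 1204511076 > 0, so there are three distinct real roots. p(0) = -576 and p(1) = 1242 have opposite signs, so a root lies in (0, 1); Newton's method refines it to λ ≈ 0.3066. p(34) = 648 and p(35) = -16 have opposite signs, so a root lies in (34, 35); Newton's method refines it to λ ≈ 34.9754. p(53) = -682 and p(54) = 288 have opposite signs, so a root lies in (53, 54); Newton's method refines it to λ ≈ 53.7181. Check (Vieta): the three roots sum to 89, matching tr M = 89.
So the eigenvalues of A^T A are ≈ 0.3066, 34.9754, 53.7181 (all ≥ 0, as they must be for A^T A). The largest is λ_max ≈ 53.7181, hence ||A||_2 = sqrt(λ_max) ≈ 7.3293.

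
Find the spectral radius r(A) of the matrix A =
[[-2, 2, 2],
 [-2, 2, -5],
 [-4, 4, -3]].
r(A) = sqrt(28) ≈ 5.2915

The eigenvalues of A are the roots of its characteristic polynomial. With M = A (coefficients from the trace, the sum of principal 2x2 minors, and det A):
  p(λ) = det(λ I - M) = λ^3 + 3λ^2 + 28λ.
The constant term is 0, so λ = 0 is a root. Dividing out λ leaves p(λ) = λ(λ^2 + 3λ + 28). For λ^2 + 3λ + 28 the discriminant is -103. It is negative, so the roots are the complex-conjugate pair λ = -3/2 ± (sqrt(103)/2) i ≈ -1.5 ± 5.0744i. For a conjugate pair the product of the roots equals the constant term, so |λ|^2 = 28 and |λ| = sqrt(28) ≈ 5.2915.
Thus the eigenvalues (to 4 decimals) are -1.5 ± 5.0744i (modulus 5.2915); 0 (modulus 0). The spectral radius is the largest modulus: r(A) = sqrt(28) ≈ 5.2915. (Cross-check: r(A) ≤ ||A||_2 ≈ 8.3031; equality holds whenever A is normal, though it can also hold for some non-normal A.)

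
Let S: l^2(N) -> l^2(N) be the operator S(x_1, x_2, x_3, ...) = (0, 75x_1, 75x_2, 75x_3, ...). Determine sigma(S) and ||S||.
sigma(S) = closed disk {z in C : |z| ≤ 75}; ||S|| = 75

Note S = 75·U where U is the unit right shift (U x)_k = x_{k-1} (with x_0 := 0); so ||S|| = 75||U|| and sigma(S) = 75·sigma(U). ||S x||^2 = sum_{k≥1} |75x_k|^2 = 5625||x||^2, so ||S|| = 75 and sigma(S) ⊂ {|z| ≤ 75}. For any |lambda| < 75, the equation (S - lambda I) x = 0 forces x_1 = 0, then 75x_k = lambda x_{k+1} ⇒ x = 0, so S has no eigenvalues. But (S - lambda I) is not surjective for |lambda| < 75: solving (S - lambda I) x = e_1 would require x_n proportional to (lambda/75)^(-n), which is not in l^2. So every |lambda| < 75 lies in the residual spectrum. The boundary |lambda| = 75 is in the approximate point spectrum (the spectrum is closed). Hence sigma(S) is the closed disk of radius 75.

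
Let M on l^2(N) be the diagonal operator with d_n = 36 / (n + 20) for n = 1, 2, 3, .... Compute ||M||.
||M|| = 12/7 (attained at n = 1)

For M diagonal, ||M|| = sup_n |d_n| = sup_n 36/(n + 20). This is positive and strictly decreasing in n, so the supremum is attained at n = 1: d_1 = 36/(1 + 20) = 12/7. Hence ||M|| = 12/7.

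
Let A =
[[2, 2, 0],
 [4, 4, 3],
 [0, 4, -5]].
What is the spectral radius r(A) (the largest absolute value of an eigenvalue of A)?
r(A) ≈ 6.7192

The eigenvalues of A are the roots of its characteristic polynomial. With M = A (coefficients from the trace, the sum of principal 2x2 minors, and det A):
  p(λ) = det(λ I - M) = λ^3 - λ^2 - 42λ + 24.
No integer candidate from the rational root theorem (±divisors of 24) is a root, so the roots are irrational. The cubic discriminant is Δ = 300804 > 0, so there are three distinct real roots. p(-7) = -74 and p(-6) = 24 have opposite signs, so a root lies in (-7, -6); Newton's method refines it to λ ≈ -6.2873. p(0) = 24 and p(1) = -18 have opposite signs, so a root lies in (0, 1); Newton's method refines it to λ ≈ 0.5681. p(6) = -48 and p(7) = 24 have opposite signs, so a root lies in (6, 7); Newton's method refines it to λ ≈ 6.7192. Check (Vieta): the three roots sum to 1, matching tr M = 1.
Thus the eigenvalues (to 4 decimals) are -6.2873 (modulus 6.2873); 0.5681 (modulus 0.5681); 6.7192 (modulus 6.7192). The spectral radius is the largest modulus: r(A) ≈ 6.7192. (Cross-check: r(A) ≤ ||A||_2 ≈ 7.0386; equality holds whenever A is normal, though it can also hold for some non-normal A.)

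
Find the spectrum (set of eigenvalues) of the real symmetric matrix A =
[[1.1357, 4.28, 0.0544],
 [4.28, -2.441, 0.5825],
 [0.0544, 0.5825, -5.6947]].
sigma(A) ≈ {-6, -5, 4}

A is real symmetric, so its spectrum consists of real eigenvalues. Expanding the characteristic polynomial of the displayed matrix gives
  det(λ I - A) = p(λ) = λ^3 + (7)λ^2 + (-14)λ + (-119.998).
Solving p(λ) = 0 yields eigenvalues ≈ -6, -5, 4. (A is shown rounded to 4 decimals, so these recover the underlying integer eigenvalues to within that precision.)
Verification: the trace of A = -7 equals the sum of eigenvalues -7, and det(A) ≈ 119.9980 matches the eigenvalue product 120.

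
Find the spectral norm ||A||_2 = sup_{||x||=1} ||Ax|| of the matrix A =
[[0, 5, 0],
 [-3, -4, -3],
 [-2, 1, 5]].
||A||_2 ≈ 7.5296 (= sqrt(largest eigenvalue of A^T A))

||A||_2 = sigma_max(A) = sqrt(lambda_max(A^T A)). Form the symmetric matrix M = A^T A =
[[13, 10, -1],
 [10, 42, 17],
 [-1, 17, 34]].
Its characteristic polynomial (trace, sum of principal 2x2 minors, determinant of M give the coefficients) is
  p(λ) = det(λ I - M) = λ^3 - 89λ^2 + 2026λ - 11025.
No integer candidate from the rational root theorem (±divisors of 11025) is a root, so the roots are irrational. The cubic discriminant is Δ = 661157817 > 0, so there are three distinct real roots. p(8) = -1 and p(9) = 729 have opposite signs, so a root lies in (8, 9); Newton's method refines it to λ ≈ 8.0013. p(24) = 159 and p(25) = -375 have opposite signs, so a root lies in (24, 25); Newton's method refines it to λ ≈ 24.304. p(56) = -1057 and p(57) = 489 have opposite signs, so a root lies in (56, 57); Newton's method refines it to λ ≈ 56.6948. Check (Vieta): the three roots sum to 89, matching tr M = 89.
So the eigenvalues of A^T A are ≈ 8.0013, 24.304, 56.6948 (all ≥ 0, as they must be for A^T A). The largest is λ_max ≈ 56.6948, hence ||A||_2 = sqrt(λ_max) ≈ 7.5296.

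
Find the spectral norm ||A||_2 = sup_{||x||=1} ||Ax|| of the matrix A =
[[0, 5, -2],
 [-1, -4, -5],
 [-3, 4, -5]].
||A||_2 ≈ 8.4789 (= sqrt(largest eigenvalue of A^T A))

||A||_2 = sigma_max(A) = sqrt(lambda_max(A^T A)). Form the symmetric matrix M = A^T A =
[[10, -8, 20],
 [-8, 57, -10],
 [20, -10, 54]].
Its characteristic polynomial (trace, sum of principal 2x2 minors, determinant of M give the coefficients) is
  p(λ) = det(λ I - M) = λ^3 - 121λ^2 + 3624λ - 6724.
No integer candidate from the rational root theorem (±divisors of 6724) is a root, so the roots are irrational. The cubic discriminant is Δ = 6108722240 > 0, so there are three distinct real roots. p(1) = -3220 and p(2) = 48 have opposite signs, so a root lies in (1, 2); Newton's method refines it to λ ≈ 1.9848. p(47) = 138 and p(48) = -964 have opposite signs, so a root lies in (47, 48); Newton's method refines it to λ ≈ 47.1232. p(71) = -1470 and p(72) = 188 have opposite signs, so a root lies in (71, 72); Newton's method refines it to λ ≈ 71.8921. Check (Vieta): the three roots sum to 121, matching tr M = 121.
So the eigenvalues of A^T A are ≈ 1.9848, 47.1232, 71.8921 (all ≥ 0, as they must be for A^T A). The largest is λ_max ≈ 71.8921, hence ||A||_2 = sqrt(λ_max) ≈ 8.4789.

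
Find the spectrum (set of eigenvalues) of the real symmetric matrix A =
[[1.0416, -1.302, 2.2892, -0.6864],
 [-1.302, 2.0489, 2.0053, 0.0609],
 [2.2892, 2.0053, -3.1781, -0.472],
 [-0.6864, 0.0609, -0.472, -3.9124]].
sigma(A) ≈ {-5, -4, 2, 3}

A is real symmetric, so its spectrum consists of real eigenvalues. Expanding the characteristic polynomial of the displayed matrix gives
  det(λ I - A) = p(λ) = λ^4 + (4)λ^3 + (-19)λ^2 + (-46)λ + (119.9943).
Solving p(λ) = 0 yields eigenvalues ≈ -5, -4, 2, 3. (A is shown rounded to 4 decimals, so these recover the underlying integer eigenvalues to within that precision.)
Verification: the trace of A = -4 equals the sum of eigenvalues -4, and det(A) ≈ 119.9943 matches the eigenvalue product 120.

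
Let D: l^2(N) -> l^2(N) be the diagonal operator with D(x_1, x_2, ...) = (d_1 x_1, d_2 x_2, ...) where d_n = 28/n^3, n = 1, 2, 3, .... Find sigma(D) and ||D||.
sigma(D) = {28/n^3 : n ≥ 1} ∪ {0}; ||D|| = 28

A bounded diagonal operator on l^2 with diagonal entries d_n has spectrum equal to the closure of {d_n : n ≥ 1}: every d_n is an eigenvalue (with eigenvector e_n), so {d_n} ⊂ sigma(D); the spectrum is closed, so its closure is too; and for lambda not in the closure, (D - lambda I) has bounded inverse (the diagonal entries 1/(d_n - lambda) are bounded). For our sequence d_n = 28/n^3, n = 1, 2, 3, ...:
  - {d_n} = {28/n^3 : n ≥ 1}; the only limit point is 0
  - closure = {28/n^3 : n ≥ 1} ∪ {0}
For the norm: a diagonal operator has ||D|| = sup_n |d_n|. Here d_n = 28/n^3 is positive and decreasing, so sup_n |d_n| = d_1 = 28. So ||D|| = 28.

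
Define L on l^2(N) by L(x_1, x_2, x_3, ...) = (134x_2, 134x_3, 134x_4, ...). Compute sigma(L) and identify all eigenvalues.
sigma(L) = closed disk {z in C : |z| ≤ 134}; sigma_p(L) = open disk {z in C : |z| < 134}

Note L = 134·V where V is the unit left shift (V x)_k = x_{k+1}; so sigma(L) = 134·sigma(V) and ||L|| = 134||V||. ||L x||^2 = 17956sum_{k≥2} |x_k|^2 ≤ 17956||x||^2, with equality on {x : x_1 = 0}, so ||L|| = 134. For any lambda with |lambda| < 134, set r = lambda/134 (|r| < 1); the vector x = (1, r, r^2, ...) is in l^2 and satisfies L x = 134(r, r^2, ...) = lambda x, so lambda is an eigenvalue. On the boundary |lambda| = 134 the geometric series diverges, so no l^2 eigenvector exists, but these lambda lie in the approximate point spectrum. Hence sigma(L) is the closed disk of radius 134 and sigma_p(L) is the open disk.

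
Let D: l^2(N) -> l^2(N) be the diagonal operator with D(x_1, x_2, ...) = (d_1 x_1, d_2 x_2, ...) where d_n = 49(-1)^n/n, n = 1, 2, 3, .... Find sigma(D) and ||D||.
sigma(D) = {49(-1)^n/n : n ≥ 1} ∪ {0}; ||D|| = 49

A bounded diagonal operator on l^2 with diagonal entries d_n has spectrum equal to the closure of {d_n : n ≥ 1}: every d_n is an eigenvalue (with eigenvector e_n), so {d_n} ⊂ sigma(D); the spectrum is closed, so its closure is too; and for lambda not in the closure, (D - lambda I) has bounded inverse (the diagonal entries 1/(d_n - lambda) are bounded). For our sequence d_n = 49(-1)^n/n, n = 1, 2, 3, ...:
  - {d_n} = {49(-1)^n/n : n ≥ 1}; the only limit point is 0
  - closure = {49(-1)^n/n : n ≥ 1} ∪ {0}
For the norm: a diagonal operator has ||D|| = sup_n |d_n|. Here |d_n| = 49/n is decreasing, so sup_n |d_n| = |d_1| = 49. So ||D|| = 49.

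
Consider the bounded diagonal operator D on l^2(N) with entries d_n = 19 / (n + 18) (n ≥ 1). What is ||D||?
||D|| = 1 (attained at n = 1)

For D diagonal, ||D|| = sup_n |d_n| = sup_n 19/(n + 18). This is positive and strictly decreasing in n, so the supremum is attained at n = 1: d_1 = 19/(1 + 18) = 1. Hence ||D|| = 1.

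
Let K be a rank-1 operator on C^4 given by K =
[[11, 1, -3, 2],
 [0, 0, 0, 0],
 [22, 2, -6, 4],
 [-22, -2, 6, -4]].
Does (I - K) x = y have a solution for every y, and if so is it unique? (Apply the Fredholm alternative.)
(I - K) is singular (det(I - K) = 0, i.e. 1 ∈ sigma(K)). (I - K) x = y is solvable iff y ⊥ ker((I - K)^*) = span{(11, 1, -3, 2)}, i.e. iff 11y_1 + y_2 - 3y_3 + 2y_4 = 0. When solvable, the solutions are x = y + c·(1, 0, 2, -2), c arbitrary (ker(I - K) = span{(1, 0, 2, -2)}, dimension 1).

K has rank 1, so it is an outer product K = u v^T: every row of K is a multiple of one row vector. Reading off the entries, u = (1, 0, 2, -2) and v = (11, 1, -3, 2) (row i of K equals u_i·v^T). A rank-one matrix u v^T satisfies K u = u (v·u) and kills the (3)-dimensional subspace v^⊥, so its characteristic polynomial is lambda^3 (lambda - v·u) with v·u = tr K = 1. Hence the eigenvalues of I - K are 1 (multiplicity 3) and 1 - (1) = 0, so det(I - K) = 0. (Direct check: I - K =
[[-10, -1, 3, -2],
 [0, 1, 0, 0],
 [-22, -2, 7, -4],
 [22, 2, -6, 5]]
has determinant 0.) So 1 is an eigenvalue of K and (I - K) is not invertible. The finite-dimensional Fredholm alternative says: either (I - K) is invertible, or ker(I - K) ≠ {0} and then range(I - K) = ker((I - K)^*)^⊥, with dim ker(I - K) = dim ker((I - K)^*). We are in the second case, so we need both kernels. Kernel of I - K: (I - K) u = u - u (v·u) = u - u = 0, so ker(I - K) = span{u} = span{(1, 0, 2, -2)} (it is exactly 1-dimensional because rank(I - K) = 3). Kernel of the adjoint: K is real, so (I - K)^* = I - K^T = I - v u^T, and (I - v u^T) v = v - v (u·v) = 0; hence ker((I - K)^*) = span{v} = span{(11, 1, -3, 2)}. Therefore (I - K) x = y is solvable iff <y, v> = 0, i.e. iff 11y_1 + y_2 - 3y_3 + 2y_4 = 0. When this holds, K y = u (v·y) = 0, so (I - K) y = y and x = y is a particular solution; the full solution set is the line x = y + c·u = y + c·(1, 0, 2, -2), c ∈ C.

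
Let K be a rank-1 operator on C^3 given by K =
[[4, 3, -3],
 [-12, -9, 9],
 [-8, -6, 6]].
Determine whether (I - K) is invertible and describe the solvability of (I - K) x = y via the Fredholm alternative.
(I - K) is singular (det(I - K) = 0, i.e. 1 ∈ sigma(K)). (I - K) x = y is solvable iff y ⊥ ker((I - K)^*) = span{(4, 3, -3)}, i.e. iff 4y_1 + 3y_2 - 3y_3 = 0. When solvable, the solutions are x = y + c·(1, -3, -2), c arbitrary (ker(I - K) = span{(1, -3, -2)}, dimension 1).

K has rank 1, so it is an outer product K = u v^T: every row of K is a multiple of one row vector. Reading off the entries, u = (1, -3, -2) and v = (4, 3, -3) (row i of K equals u_i·v^T). A rank-one matrix u v^T satisfies K u = u (v·u) and kills the (2)-dimensional subspace v^⊥, so its characteristic polynomial is lambda^2 (lambda - v·u) with v·u = tr K = 1. Hence the eigenvalues of I - K are 1 (multiplicity 2) and 1 - (1) = 0, so det(I - K) = 0. (Direct check: I - K =
[[-3, -3, 3],
 [12, 10, -9],
 [8, 6, -5]]
has determinant 0.) So 1 is an eigenvalue of K and (I - K) is not invertible. The finite-dimensional Fredholm alternative says: either (I - K) is invertible, or ker(I - K) ≠ {0} and then range(I - K) = ker((I - K)^*)^⊥, with dim ker(I - K) = dim ker((I - K)^*). We are in the second case, so we need both kernels. Kernel of I - K: (I - K) u = u - u (v·u) = u - u = 0, so ker(I - K) = span{u} = span{(1, -3, -2)} (it is exactly 1-dimensional because rank(I - K) = 2). Kernel of the adjoint: K is real, so (I - K)^* = I - K^T = I - v u^T, and (I - v u^T) v = v - v (u·v) = 0; hence ker((I - K)^*) = span{v} = span{(4, 3, -3)}. Therefore (I - K) x = y is solvable iff <y, v> = 0, i.e. iff 4y_1 + 3y_2 - 3y_3 = 0. When this holds, K y = u (v·y) = 0, so (I - K) y = y and x = y is a particular solution; the full solution set is the line x = y + c·u = y + c·(1, -3, -2), c ∈ C.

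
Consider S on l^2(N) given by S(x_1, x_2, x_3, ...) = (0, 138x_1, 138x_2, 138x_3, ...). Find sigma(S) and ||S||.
sigma(S) = closed disk {z in C : |z| ≤ 138}; ||S|| = 138

Note S = 138·U where U is the unit right shift (U x)_k = x_{k-1} (with x_0 := 0); so ||S|| = 138||U|| and sigma(S) = 138·sigma(U). ||S x||^2 = sum_{k≥1} |138x_k|^2 = 19044||x||^2, so ||S|| = 138 and sigma(S) ⊂ {|z| ≤ 138}. For any |lambda| < 138, the equation (S - lambda I) x = 0 forces x_1 = 0, then 138x_k = lambda x_{k+1} ⇒ x = 0, so S has no eigenvalues. But (S - lambda I) is not surjective for |lambda| < 138: solving (S - lambda I) x = e_1 would require x_n proportional to (lambda/138)^(-n), which is not in l^2. So every |lambda| < 138 lies in the residual spectrum. The boundary |lambda| = 138 is in the approximate point spectrum (the spectrum is closed). Hence sigma(S) is the closed disk of radius 138.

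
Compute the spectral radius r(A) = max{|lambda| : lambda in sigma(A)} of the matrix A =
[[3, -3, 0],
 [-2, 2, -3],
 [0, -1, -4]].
r(A) ≈ 5.1366

The eigenvalues of A are the roots of its characteristic polynomial. With M = A (coefficients from the trace, the sum of principal 2x2 minors, and det A):
  p(λ) = det(λ I - M) = λ^3 - λ^2 - 23λ + 9.
No integer candidate from the rational root theorem (±divisors of 9) is a root, so the roots are irrational. The cubic discriminant is Δ = 50772 > 0, so there are three distinct real roots. p(-5) = -26 and p(-4) = 21 have opposite signs, so a root lies in (-5, -4); Newton's method refines it to λ ≈ -4.5239. p(0) = 9 and p(1) = -14 have opposite signs, so a root lies in (0, 1); Newton's method refines it to λ ≈ 0.3873. p(5) = -6 and p(6) = 51 have opposite signs, so a root lies in (5, 6); Newton's method refines it to λ ≈ 5.1366. Check (Vieta): the three roots sum to 1, matching tr M = 1.
Thus the eigenvalues (to 4 decimals) are -4.5239 (modulus 4.5239); 0.3873 (modulus 0.3873); 5.1366 (modulus 5.1366). The spectral radius is the largest modulus: r(A) ≈ 5.1366. (Cross-check: r(A) ≤ ||A||_2 ≈ 5.6151; equality holds whenever A is normal, though it can also hold for some non-normal A.)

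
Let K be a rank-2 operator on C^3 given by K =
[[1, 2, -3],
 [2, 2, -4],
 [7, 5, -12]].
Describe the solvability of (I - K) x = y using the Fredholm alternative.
(I - K) is invertible (det(I - K) = 13 ≠ 0), so for every y in C^3 the equation (I - K) x = y has a unique solution.

K has rank 2 and factors as K = U V^T = u1 v1^T + u2 v2^T with u1 = (3, 2, 3), v1 = (1, 1, -2), u2 = (1, 0, -2), v2 = (-2, -1, 3) (multiplying out reproduces the displayed K). The nonzero eigenvalues of U V^T coincide with those of the 2 x 2 matrix G = V^T U = [[v1·u1, v1·u2], [v2·u1, v2·u2]] = [[-1, 5], [1, -8]], and by the Sylvester determinant identity det(I_3 - U V^T) = det(I_2 - V^T U) = det([[2, -5], [-1, 9]]) = (2)(9) - (-5)(-1) = 13. (Direct check: I - K =
[[0, -2, 3],
 [-2, -1, 4],
 [-7, -5, 13]]
has determinant 13.) The finite-dimensional Fredholm alternative says: either (I - K) is invertible, or ker(I - K) ≠ {0} and then range(I - K) = ker((I - K)^*)^⊥, with dim ker(I - K) = dim ker((I - K)^*). Since det(I - K) ≠ 0, 1 is not an eigenvalue of K and ker(I - K) = {0}, so we are in the first case: for every y there is a unique x = (I - K)^(-1) y. (Explicitly, by the Woodbury identity, (I - U V^T)^(-1) = I + U (I_2 - G)^(-1) V^T.)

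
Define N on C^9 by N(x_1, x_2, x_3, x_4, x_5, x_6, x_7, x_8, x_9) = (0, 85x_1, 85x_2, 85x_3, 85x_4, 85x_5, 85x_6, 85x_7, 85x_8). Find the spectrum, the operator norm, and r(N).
sigma(N) = {0}; ||N|| = 85; r(N) = 0. (N is nilpotent with N^9 = 0.)

On C^9, N is a strictly lower-triangular matrix with 85 on the subdiagonal and zeros elsewhere, so its characteristic polynomial is lambda^9 and every eigenvalue is 0: sigma(N) = {0}. For the operator norm, N e_i = 85e_{i+1} for i = 1, ..., 8 and N e_9 = 0, so the singular values of N are 85 (with multiplicity 8) and 0; hence ||N|| = 85. The spectral radius r(N) = max|lambda| = 0. Note ||N|| > r(N) — characteristic of non-normal nilpotent operators. Indeed N^9 = 0.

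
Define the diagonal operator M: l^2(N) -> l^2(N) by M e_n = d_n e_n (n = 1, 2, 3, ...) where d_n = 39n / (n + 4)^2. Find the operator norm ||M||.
||M|| = 39/16 (attained at n = 4)

For M diagonal, ||M|| = sup_n |d_n|. Treat f(x) = 39x / (x + 4)^2 for real x > 0. By the quotient rule, f'(x) = 39(4 - x)/(x + 4)^3, which is positive for x < 4 and negative for x > 4. So f has a unique maximum at x = 4, and since 4 is a positive integer, the supremum over n ≥ 1 is attained at n = 4: d_4 = 39·4/(4 + 4)^2 = 39·4/64 = 39/16. Hence ||M|| = 39/16.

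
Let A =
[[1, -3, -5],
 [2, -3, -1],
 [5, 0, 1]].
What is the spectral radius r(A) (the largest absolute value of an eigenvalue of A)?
r(A) ≈ 5.2999

The eigenvalues of A are the roots of its characteristic polynomial. With M = A (coefficients from the trace, the sum of principal 2x2 minors, and det A):
  p(λ) = det(λ I - M) = λ^3 + λ^2 + 26λ + 57.
No integer candidate from the rational root theorem (±divisors of 57) is a root, so the roots are irrational. The cubic discriminant is Δ = -130903 < 0, so there is one real root and a complex-conjugate pair. p(-3) = -39 and p(-2) = 1 have opposite signs, so a root lies in (-3, -2); Newton's method refines it to λ ≈ -2.0293. Dividing out (λ - (-2.0293)) leaves approximately λ^2 - 1.0293λ + 28.0887. For λ^2 - 1.0293λ + 28.0887 the discriminant is -111.2954. It is negative, so the remaining roots are the complex-conjugate pair λ ≈ 0.5146 ± 5.2748i. Their product equals the constant term, so |λ|^2 ≈ 28.0887 and |λ| ≈ 5.2999.
Thus the eigenvalues (to 4 decimals) are -2.0293 (modulus 2.0293); 0.5146 ± 5.2748i (modulus 5.2999). The spectral radius is the largest modulus: r(A) ≈ 5.2999. (Cross-check: r(A) ≤ ||A||_2 ≈ 6.6862; equality holds whenever A is normal, though it can also hold for some non-normal A.)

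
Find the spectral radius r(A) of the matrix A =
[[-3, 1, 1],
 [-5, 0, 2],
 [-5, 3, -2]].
r(A) ≈ 3.5314

The eigenvalues of A are the roots of its characteristic polynomial. With M = A (coefficients from the trace, the sum of principal 2x2 minors, and det A):
  p(λ) = det(λ I - M) = λ^3 + 5λ^2 + 10λ + 17.
No integer candidate from the rational root theorem (±divisors of 17) is a root, so the roots are irrational. The cubic discriminant is Δ = -2503 < 0, so there is one real root and a complex-conjugate pair. p(-4) = -7 and p(-3) = 5 have opposite signs, so a root lies in (-4, -3); Newton's method refines it to λ ≈ -3.5314. Dividing out (λ - (-3.5314)) leaves approximately λ^2 + 1.4686λ + 4.8139. For λ^2 + 1.4686λ + 4.8139 the discriminant is -17.0989. It is negative, so the remaining roots are the complex-conjugate pair λ ≈ -0.7343 ± 2.0675i. Their product equals the constant term, so |λ|^2 ≈ 4.8139 and |λ| ≈ 2.1941.
Thus the eigenvalues (to 4 decimals) are -3.5314 (modulus 3.5314); -0.7343 ± 2.0675i (modulus 2.1941). The spectral radius is the largest modulus: r(A) ≈ 3.5314. (Cross-check: r(A) ≤ ||A||_2 ≈ 8.058; equality holds whenever A is normal, though it can also hold for some non-normal A.)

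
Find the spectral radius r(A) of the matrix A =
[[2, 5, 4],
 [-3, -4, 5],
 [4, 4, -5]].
r(A) ≈ 8.6487

The eigenvalues of A are the roots of its characteristic polynomial. With M = A (coefficients from the trace, the sum of principal 2x2 minors, and det A):
  p(λ) = det(λ I - M) = λ^3 + 7λ^2 - 19λ - 41.
No integer candidate from the rational root theorem (±divisors of 41) is a root, so the roots are irrational. The cubic discriminant is Δ = 154144 > 0, so there are three distinct real roots. p(-9) = -32 and p(-8) = 47 have opposite signs, so a root lies in (-9, -8); Newton's method refines it to λ ≈ -8.6487. p(-2) = 17 and p(-1) = -16 have opposite signs, so a root lies in (-2, -1); Newton's method refines it to λ ≈ -1.5038. p(3) = -8 and p(4) = 59 have opposite signs, so a root lies in (3, 4); Newton's method refines it to λ ≈ 3.1525. Check (Vieta): the three roots sum to -7, matching tr M = -7.
Thus the eigenvalues (to 4 decimals) are -8.6487 (modulus 8.6487); -1.5038 (modulus 1.5038); 3.1525 (modulus 3.1525). The spectral radius is the largest modulus: r(A) ≈ 8.6487. (Cross-check: r(A) ≤ ||A||_2 ≈ 10.401; equality holds whenever A is normal, though it can also hold for some non-normal A.)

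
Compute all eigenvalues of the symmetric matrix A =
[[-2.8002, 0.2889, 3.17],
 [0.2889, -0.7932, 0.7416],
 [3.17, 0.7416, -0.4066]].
sigma(A) ≈ {-5, -1, 2}

A is real symmetric, so its spectrum consists of real eigenvalues. Expanding the characteristic polynomial of the displayed matrix gives
  det(λ I - A) = p(λ) = λ^3 + (4)λ^2 + (-7)λ + (-10).
Solving p(λ) = 0 yields eigenvalues ≈ -5, -1, 2. (A is shown rounded to 4 decimals, so these recover the underlying integer eigenvalues to within that precision.)
Verification: the trace of A = -4 equals the sum of eigenvalues -4, and det(A) ≈ 10.0000 matches the eigenvalue product 10.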